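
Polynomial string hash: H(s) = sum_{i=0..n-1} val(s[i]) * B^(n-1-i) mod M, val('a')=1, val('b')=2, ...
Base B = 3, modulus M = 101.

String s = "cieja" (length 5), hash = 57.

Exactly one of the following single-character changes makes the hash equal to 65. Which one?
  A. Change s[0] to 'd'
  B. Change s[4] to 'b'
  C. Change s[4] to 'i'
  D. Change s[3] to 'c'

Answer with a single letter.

Answer: C

Derivation:
Option A: s[0]='c'->'d', delta=(4-3)*3^4 mod 101 = 81, hash=57+81 mod 101 = 37
Option B: s[4]='a'->'b', delta=(2-1)*3^0 mod 101 = 1, hash=57+1 mod 101 = 58
Option C: s[4]='a'->'i', delta=(9-1)*3^0 mod 101 = 8, hash=57+8 mod 101 = 65 <-- target
Option D: s[3]='j'->'c', delta=(3-10)*3^1 mod 101 = 80, hash=57+80 mod 101 = 36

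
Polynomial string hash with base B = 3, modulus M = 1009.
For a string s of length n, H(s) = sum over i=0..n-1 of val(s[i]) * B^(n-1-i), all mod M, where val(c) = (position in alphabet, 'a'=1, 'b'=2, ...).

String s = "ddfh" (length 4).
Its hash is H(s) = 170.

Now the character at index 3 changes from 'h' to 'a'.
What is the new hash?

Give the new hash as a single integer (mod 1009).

val('h') = 8, val('a') = 1
Position k = 3, exponent = n-1-k = 0
B^0 mod M = 3^0 mod 1009 = 1
Delta = (1 - 8) * 1 mod 1009 = 1002
New hash = (170 + 1002) mod 1009 = 163

Answer: 163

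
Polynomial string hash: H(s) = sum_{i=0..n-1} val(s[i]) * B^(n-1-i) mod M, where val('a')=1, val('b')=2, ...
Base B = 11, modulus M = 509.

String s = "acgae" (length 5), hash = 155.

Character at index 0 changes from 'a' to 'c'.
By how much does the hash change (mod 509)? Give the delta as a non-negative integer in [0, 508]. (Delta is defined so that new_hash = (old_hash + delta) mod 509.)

Delta formula: (val(new) - val(old)) * B^(n-1-k) mod M
  val('c') - val('a') = 3 - 1 = 2
  B^(n-1-k) = 11^4 mod 509 = 389
  Delta = 2 * 389 mod 509 = 269

Answer: 269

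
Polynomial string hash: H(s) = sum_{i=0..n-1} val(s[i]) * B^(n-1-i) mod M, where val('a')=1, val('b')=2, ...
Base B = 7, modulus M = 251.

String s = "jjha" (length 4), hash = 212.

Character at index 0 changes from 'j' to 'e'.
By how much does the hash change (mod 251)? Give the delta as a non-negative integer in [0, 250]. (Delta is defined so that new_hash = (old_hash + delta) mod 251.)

Answer: 42

Derivation:
Delta formula: (val(new) - val(old)) * B^(n-1-k) mod M
  val('e') - val('j') = 5 - 10 = -5
  B^(n-1-k) = 7^3 mod 251 = 92
  Delta = -5 * 92 mod 251 = 42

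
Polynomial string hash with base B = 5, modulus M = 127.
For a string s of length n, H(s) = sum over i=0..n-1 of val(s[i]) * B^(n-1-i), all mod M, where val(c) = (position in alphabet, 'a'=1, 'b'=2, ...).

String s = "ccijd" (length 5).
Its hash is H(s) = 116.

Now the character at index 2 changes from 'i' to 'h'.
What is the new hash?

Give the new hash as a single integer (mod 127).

val('i') = 9, val('h') = 8
Position k = 2, exponent = n-1-k = 2
B^2 mod M = 5^2 mod 127 = 25
Delta = (8 - 9) * 25 mod 127 = 102
New hash = (116 + 102) mod 127 = 91

Answer: 91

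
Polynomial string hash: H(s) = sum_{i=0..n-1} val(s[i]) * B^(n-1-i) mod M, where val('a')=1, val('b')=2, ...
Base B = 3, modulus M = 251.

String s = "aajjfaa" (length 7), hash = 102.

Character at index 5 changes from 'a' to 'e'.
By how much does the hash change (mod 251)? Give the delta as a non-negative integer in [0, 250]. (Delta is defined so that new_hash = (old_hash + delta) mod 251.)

Delta formula: (val(new) - val(old)) * B^(n-1-k) mod M
  val('e') - val('a') = 5 - 1 = 4
  B^(n-1-k) = 3^1 mod 251 = 3
  Delta = 4 * 3 mod 251 = 12

Answer: 12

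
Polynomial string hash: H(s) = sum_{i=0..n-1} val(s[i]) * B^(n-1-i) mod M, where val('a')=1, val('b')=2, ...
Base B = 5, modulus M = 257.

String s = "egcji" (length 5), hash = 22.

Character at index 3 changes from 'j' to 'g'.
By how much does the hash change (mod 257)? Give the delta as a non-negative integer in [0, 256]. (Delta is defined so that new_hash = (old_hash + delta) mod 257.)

Answer: 242

Derivation:
Delta formula: (val(new) - val(old)) * B^(n-1-k) mod M
  val('g') - val('j') = 7 - 10 = -3
  B^(n-1-k) = 5^1 mod 257 = 5
  Delta = -3 * 5 mod 257 = 242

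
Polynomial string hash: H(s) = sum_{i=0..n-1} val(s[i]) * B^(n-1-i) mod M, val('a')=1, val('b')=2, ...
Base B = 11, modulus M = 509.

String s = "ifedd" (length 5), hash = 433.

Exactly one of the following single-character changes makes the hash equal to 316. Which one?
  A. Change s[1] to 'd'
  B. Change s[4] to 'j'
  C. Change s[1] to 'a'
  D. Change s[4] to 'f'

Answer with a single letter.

Answer: A

Derivation:
Option A: s[1]='f'->'d', delta=(4-6)*11^3 mod 509 = 392, hash=433+392 mod 509 = 316 <-- target
Option B: s[4]='d'->'j', delta=(10-4)*11^0 mod 509 = 6, hash=433+6 mod 509 = 439
Option C: s[1]='f'->'a', delta=(1-6)*11^3 mod 509 = 471, hash=433+471 mod 509 = 395
Option D: s[4]='d'->'f', delta=(6-4)*11^0 mod 509 = 2, hash=433+2 mod 509 = 435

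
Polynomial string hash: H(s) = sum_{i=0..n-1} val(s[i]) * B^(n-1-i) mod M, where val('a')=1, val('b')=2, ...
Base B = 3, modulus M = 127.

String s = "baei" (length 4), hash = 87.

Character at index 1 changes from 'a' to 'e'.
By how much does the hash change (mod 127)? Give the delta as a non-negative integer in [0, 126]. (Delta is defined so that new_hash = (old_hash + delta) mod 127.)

Answer: 36

Derivation:
Delta formula: (val(new) - val(old)) * B^(n-1-k) mod M
  val('e') - val('a') = 5 - 1 = 4
  B^(n-1-k) = 3^2 mod 127 = 9
  Delta = 4 * 9 mod 127 = 36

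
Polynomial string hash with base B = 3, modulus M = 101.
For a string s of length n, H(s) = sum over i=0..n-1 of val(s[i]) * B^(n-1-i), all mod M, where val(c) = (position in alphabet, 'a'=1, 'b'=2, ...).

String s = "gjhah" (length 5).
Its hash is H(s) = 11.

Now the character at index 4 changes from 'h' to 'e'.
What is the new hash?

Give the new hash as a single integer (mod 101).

Answer: 8

Derivation:
val('h') = 8, val('e') = 5
Position k = 4, exponent = n-1-k = 0
B^0 mod M = 3^0 mod 101 = 1
Delta = (5 - 8) * 1 mod 101 = 98
New hash = (11 + 98) mod 101 = 8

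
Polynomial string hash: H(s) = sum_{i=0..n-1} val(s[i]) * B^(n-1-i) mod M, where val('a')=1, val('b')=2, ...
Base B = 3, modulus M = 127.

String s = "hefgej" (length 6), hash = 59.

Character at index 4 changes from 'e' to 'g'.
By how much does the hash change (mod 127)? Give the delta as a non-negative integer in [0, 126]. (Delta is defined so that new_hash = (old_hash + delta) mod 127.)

Delta formula: (val(new) - val(old)) * B^(n-1-k) mod M
  val('g') - val('e') = 7 - 5 = 2
  B^(n-1-k) = 3^1 mod 127 = 3
  Delta = 2 * 3 mod 127 = 6

Answer: 6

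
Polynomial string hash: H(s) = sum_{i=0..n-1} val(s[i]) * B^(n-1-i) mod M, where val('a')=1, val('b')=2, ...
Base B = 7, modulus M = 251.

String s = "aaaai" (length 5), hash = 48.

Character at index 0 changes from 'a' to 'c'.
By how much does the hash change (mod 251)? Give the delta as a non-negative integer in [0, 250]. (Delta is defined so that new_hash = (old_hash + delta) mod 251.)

Answer: 33

Derivation:
Delta formula: (val(new) - val(old)) * B^(n-1-k) mod M
  val('c') - val('a') = 3 - 1 = 2
  B^(n-1-k) = 7^4 mod 251 = 142
  Delta = 2 * 142 mod 251 = 33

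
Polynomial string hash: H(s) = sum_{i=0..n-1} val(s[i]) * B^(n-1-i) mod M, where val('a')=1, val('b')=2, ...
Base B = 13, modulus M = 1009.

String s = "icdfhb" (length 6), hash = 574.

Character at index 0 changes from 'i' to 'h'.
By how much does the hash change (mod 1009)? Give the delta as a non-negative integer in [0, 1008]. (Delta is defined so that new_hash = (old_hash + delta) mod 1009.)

Answer: 19

Derivation:
Delta formula: (val(new) - val(old)) * B^(n-1-k) mod M
  val('h') - val('i') = 8 - 9 = -1
  B^(n-1-k) = 13^5 mod 1009 = 990
  Delta = -1 * 990 mod 1009 = 19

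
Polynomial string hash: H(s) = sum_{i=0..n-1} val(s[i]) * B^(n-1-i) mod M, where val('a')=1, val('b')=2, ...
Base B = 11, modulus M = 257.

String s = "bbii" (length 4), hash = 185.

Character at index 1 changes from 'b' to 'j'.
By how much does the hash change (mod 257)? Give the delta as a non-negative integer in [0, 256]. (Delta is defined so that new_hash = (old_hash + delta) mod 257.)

Answer: 197

Derivation:
Delta formula: (val(new) - val(old)) * B^(n-1-k) mod M
  val('j') - val('b') = 10 - 2 = 8
  B^(n-1-k) = 11^2 mod 257 = 121
  Delta = 8 * 121 mod 257 = 197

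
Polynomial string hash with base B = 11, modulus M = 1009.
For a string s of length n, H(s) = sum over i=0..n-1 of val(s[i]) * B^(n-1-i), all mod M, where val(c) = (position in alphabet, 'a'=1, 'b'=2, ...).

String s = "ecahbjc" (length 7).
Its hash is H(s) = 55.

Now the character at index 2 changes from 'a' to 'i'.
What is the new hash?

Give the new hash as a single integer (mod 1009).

Answer: 139

Derivation:
val('a') = 1, val('i') = 9
Position k = 2, exponent = n-1-k = 4
B^4 mod M = 11^4 mod 1009 = 515
Delta = (9 - 1) * 515 mod 1009 = 84
New hash = (55 + 84) mod 1009 = 139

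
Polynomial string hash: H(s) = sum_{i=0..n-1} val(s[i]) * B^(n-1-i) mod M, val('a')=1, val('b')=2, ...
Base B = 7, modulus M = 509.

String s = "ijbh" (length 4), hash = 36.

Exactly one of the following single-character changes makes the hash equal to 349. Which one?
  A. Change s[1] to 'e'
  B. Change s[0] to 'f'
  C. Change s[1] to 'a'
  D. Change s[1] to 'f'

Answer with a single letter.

Option A: s[1]='j'->'e', delta=(5-10)*7^2 mod 509 = 264, hash=36+264 mod 509 = 300
Option B: s[0]='i'->'f', delta=(6-9)*7^3 mod 509 = 498, hash=36+498 mod 509 = 25
Option C: s[1]='j'->'a', delta=(1-10)*7^2 mod 509 = 68, hash=36+68 mod 509 = 104
Option D: s[1]='j'->'f', delta=(6-10)*7^2 mod 509 = 313, hash=36+313 mod 509 = 349 <-- target

Answer: D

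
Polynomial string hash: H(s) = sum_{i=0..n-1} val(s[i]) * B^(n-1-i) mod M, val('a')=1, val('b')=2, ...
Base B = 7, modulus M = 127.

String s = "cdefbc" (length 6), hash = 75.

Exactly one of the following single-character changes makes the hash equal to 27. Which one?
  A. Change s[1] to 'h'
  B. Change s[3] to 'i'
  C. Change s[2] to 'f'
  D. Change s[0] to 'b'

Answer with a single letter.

Answer: A

Derivation:
Option A: s[1]='d'->'h', delta=(8-4)*7^4 mod 127 = 79, hash=75+79 mod 127 = 27 <-- target
Option B: s[3]='f'->'i', delta=(9-6)*7^2 mod 127 = 20, hash=75+20 mod 127 = 95
Option C: s[2]='e'->'f', delta=(6-5)*7^3 mod 127 = 89, hash=75+89 mod 127 = 37
Option D: s[0]='c'->'b', delta=(2-3)*7^5 mod 127 = 84, hash=75+84 mod 127 = 32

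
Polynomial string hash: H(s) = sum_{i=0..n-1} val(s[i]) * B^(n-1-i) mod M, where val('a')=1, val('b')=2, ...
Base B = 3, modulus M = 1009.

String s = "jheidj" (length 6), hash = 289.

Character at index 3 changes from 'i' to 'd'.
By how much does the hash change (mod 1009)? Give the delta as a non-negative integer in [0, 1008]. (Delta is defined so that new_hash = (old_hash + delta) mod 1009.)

Delta formula: (val(new) - val(old)) * B^(n-1-k) mod M
  val('d') - val('i') = 4 - 9 = -5
  B^(n-1-k) = 3^2 mod 1009 = 9
  Delta = -5 * 9 mod 1009 = 964

Answer: 964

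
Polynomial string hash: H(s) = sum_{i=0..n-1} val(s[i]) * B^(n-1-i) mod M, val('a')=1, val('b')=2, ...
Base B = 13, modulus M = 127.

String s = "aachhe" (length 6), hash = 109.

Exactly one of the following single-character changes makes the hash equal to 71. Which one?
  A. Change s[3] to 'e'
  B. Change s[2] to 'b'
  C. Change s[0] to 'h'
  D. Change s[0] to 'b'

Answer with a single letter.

Option A: s[3]='h'->'e', delta=(5-8)*13^2 mod 127 = 1, hash=109+1 mod 127 = 110
Option B: s[2]='c'->'b', delta=(2-3)*13^3 mod 127 = 89, hash=109+89 mod 127 = 71 <-- target
Option C: s[0]='a'->'h', delta=(8-1)*13^5 mod 127 = 123, hash=109+123 mod 127 = 105
Option D: s[0]='a'->'b', delta=(2-1)*13^5 mod 127 = 72, hash=109+72 mod 127 = 54

Answer: B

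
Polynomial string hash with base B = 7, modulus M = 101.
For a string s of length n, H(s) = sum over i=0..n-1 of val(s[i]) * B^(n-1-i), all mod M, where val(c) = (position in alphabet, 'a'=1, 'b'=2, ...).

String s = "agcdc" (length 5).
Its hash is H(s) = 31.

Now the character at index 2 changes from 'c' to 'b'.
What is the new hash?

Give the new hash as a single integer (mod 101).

val('c') = 3, val('b') = 2
Position k = 2, exponent = n-1-k = 2
B^2 mod M = 7^2 mod 101 = 49
Delta = (2 - 3) * 49 mod 101 = 52
New hash = (31 + 52) mod 101 = 83

Answer: 83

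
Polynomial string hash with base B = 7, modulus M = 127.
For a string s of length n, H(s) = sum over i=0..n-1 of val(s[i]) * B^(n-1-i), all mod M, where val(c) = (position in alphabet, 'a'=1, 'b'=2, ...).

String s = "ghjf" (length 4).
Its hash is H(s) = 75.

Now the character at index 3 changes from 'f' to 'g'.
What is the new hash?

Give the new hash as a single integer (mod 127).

val('f') = 6, val('g') = 7
Position k = 3, exponent = n-1-k = 0
B^0 mod M = 7^0 mod 127 = 1
Delta = (7 - 6) * 1 mod 127 = 1
New hash = (75 + 1) mod 127 = 76

Answer: 76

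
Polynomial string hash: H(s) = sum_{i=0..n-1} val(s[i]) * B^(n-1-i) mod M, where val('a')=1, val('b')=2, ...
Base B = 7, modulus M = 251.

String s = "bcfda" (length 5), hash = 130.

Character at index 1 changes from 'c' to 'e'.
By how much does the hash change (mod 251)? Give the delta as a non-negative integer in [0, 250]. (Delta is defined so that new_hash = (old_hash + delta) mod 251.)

Answer: 184

Derivation:
Delta formula: (val(new) - val(old)) * B^(n-1-k) mod M
  val('e') - val('c') = 5 - 3 = 2
  B^(n-1-k) = 7^3 mod 251 = 92
  Delta = 2 * 92 mod 251 = 184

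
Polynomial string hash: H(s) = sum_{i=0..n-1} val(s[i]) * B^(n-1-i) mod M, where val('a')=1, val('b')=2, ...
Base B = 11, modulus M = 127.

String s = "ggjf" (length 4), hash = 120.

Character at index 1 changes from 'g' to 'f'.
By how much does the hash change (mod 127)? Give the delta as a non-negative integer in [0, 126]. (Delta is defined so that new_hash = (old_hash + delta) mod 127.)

Answer: 6

Derivation:
Delta formula: (val(new) - val(old)) * B^(n-1-k) mod M
  val('f') - val('g') = 6 - 7 = -1
  B^(n-1-k) = 11^2 mod 127 = 121
  Delta = -1 * 121 mod 127 = 6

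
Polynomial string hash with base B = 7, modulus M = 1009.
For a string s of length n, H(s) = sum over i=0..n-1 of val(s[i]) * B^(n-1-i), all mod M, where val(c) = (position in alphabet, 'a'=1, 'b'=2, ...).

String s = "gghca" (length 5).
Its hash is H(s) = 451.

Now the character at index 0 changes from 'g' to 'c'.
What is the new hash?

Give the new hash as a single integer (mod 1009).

val('g') = 7, val('c') = 3
Position k = 0, exponent = n-1-k = 4
B^4 mod M = 7^4 mod 1009 = 383
Delta = (3 - 7) * 383 mod 1009 = 486
New hash = (451 + 486) mod 1009 = 937

Answer: 937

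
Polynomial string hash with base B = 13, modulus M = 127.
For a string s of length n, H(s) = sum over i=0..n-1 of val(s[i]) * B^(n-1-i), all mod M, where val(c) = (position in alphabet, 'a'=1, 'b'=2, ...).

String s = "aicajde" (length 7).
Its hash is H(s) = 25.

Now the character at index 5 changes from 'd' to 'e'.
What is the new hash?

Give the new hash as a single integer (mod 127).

val('d') = 4, val('e') = 5
Position k = 5, exponent = n-1-k = 1
B^1 mod M = 13^1 mod 127 = 13
Delta = (5 - 4) * 13 mod 127 = 13
New hash = (25 + 13) mod 127 = 38

Answer: 38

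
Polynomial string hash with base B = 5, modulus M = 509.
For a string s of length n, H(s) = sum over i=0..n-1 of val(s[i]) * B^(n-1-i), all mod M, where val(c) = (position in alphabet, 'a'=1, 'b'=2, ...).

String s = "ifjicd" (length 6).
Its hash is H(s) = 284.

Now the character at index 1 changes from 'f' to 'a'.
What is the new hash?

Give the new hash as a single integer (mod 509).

val('f') = 6, val('a') = 1
Position k = 1, exponent = n-1-k = 4
B^4 mod M = 5^4 mod 509 = 116
Delta = (1 - 6) * 116 mod 509 = 438
New hash = (284 + 438) mod 509 = 213

Answer: 213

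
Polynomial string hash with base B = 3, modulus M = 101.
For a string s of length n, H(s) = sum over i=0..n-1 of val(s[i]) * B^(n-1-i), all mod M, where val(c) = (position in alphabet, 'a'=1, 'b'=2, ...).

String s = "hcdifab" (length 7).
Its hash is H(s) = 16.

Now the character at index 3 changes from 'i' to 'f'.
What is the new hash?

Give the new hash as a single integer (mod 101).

Answer: 36

Derivation:
val('i') = 9, val('f') = 6
Position k = 3, exponent = n-1-k = 3
B^3 mod M = 3^3 mod 101 = 27
Delta = (6 - 9) * 27 mod 101 = 20
New hash = (16 + 20) mod 101 = 36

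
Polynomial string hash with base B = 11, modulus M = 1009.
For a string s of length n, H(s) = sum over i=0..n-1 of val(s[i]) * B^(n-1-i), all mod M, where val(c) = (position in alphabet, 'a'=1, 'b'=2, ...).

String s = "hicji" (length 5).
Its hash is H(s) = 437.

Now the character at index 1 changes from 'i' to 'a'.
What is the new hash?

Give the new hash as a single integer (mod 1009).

Answer: 888

Derivation:
val('i') = 9, val('a') = 1
Position k = 1, exponent = n-1-k = 3
B^3 mod M = 11^3 mod 1009 = 322
Delta = (1 - 9) * 322 mod 1009 = 451
New hash = (437 + 451) mod 1009 = 888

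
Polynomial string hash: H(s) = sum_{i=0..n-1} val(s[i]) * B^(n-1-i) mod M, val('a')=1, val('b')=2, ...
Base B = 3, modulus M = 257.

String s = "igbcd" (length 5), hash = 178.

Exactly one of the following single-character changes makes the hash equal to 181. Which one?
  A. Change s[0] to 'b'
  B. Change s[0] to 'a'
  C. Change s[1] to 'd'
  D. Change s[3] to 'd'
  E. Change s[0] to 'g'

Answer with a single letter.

Option A: s[0]='i'->'b', delta=(2-9)*3^4 mod 257 = 204, hash=178+204 mod 257 = 125
Option B: s[0]='i'->'a', delta=(1-9)*3^4 mod 257 = 123, hash=178+123 mod 257 = 44
Option C: s[1]='g'->'d', delta=(4-7)*3^3 mod 257 = 176, hash=178+176 mod 257 = 97
Option D: s[3]='c'->'d', delta=(4-3)*3^1 mod 257 = 3, hash=178+3 mod 257 = 181 <-- target
Option E: s[0]='i'->'g', delta=(7-9)*3^4 mod 257 = 95, hash=178+95 mod 257 = 16

Answer: D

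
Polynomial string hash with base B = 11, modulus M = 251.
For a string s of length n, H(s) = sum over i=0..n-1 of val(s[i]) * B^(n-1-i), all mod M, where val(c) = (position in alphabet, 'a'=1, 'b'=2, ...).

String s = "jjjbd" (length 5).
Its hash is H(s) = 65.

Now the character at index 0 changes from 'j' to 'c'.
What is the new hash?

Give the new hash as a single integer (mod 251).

val('j') = 10, val('c') = 3
Position k = 0, exponent = n-1-k = 4
B^4 mod M = 11^4 mod 251 = 83
Delta = (3 - 10) * 83 mod 251 = 172
New hash = (65 + 172) mod 251 = 237

Answer: 237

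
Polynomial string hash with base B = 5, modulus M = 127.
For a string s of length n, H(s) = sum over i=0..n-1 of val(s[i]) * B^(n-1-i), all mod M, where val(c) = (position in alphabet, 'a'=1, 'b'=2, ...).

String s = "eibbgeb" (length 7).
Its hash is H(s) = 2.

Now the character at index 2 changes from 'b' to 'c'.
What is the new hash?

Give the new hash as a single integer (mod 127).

Answer: 119

Derivation:
val('b') = 2, val('c') = 3
Position k = 2, exponent = n-1-k = 4
B^4 mod M = 5^4 mod 127 = 117
Delta = (3 - 2) * 117 mod 127 = 117
New hash = (2 + 117) mod 127 = 119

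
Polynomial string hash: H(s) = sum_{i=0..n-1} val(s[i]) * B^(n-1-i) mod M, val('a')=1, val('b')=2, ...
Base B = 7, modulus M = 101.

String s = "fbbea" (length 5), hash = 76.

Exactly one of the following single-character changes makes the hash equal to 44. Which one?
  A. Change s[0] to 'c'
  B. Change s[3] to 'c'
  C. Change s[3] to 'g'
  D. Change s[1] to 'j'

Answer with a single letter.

Option A: s[0]='f'->'c', delta=(3-6)*7^4 mod 101 = 69, hash=76+69 mod 101 = 44 <-- target
Option B: s[3]='e'->'c', delta=(3-5)*7^1 mod 101 = 87, hash=76+87 mod 101 = 62
Option C: s[3]='e'->'g', delta=(7-5)*7^1 mod 101 = 14, hash=76+14 mod 101 = 90
Option D: s[1]='b'->'j', delta=(10-2)*7^3 mod 101 = 17, hash=76+17 mod 101 = 93

Answer: A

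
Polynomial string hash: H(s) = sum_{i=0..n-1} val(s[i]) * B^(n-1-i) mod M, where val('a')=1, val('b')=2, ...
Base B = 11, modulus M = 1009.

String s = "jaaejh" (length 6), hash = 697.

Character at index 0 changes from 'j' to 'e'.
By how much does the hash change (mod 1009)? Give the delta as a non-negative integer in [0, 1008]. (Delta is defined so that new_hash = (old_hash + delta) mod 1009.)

Delta formula: (val(new) - val(old)) * B^(n-1-k) mod M
  val('e') - val('j') = 5 - 10 = -5
  B^(n-1-k) = 11^5 mod 1009 = 620
  Delta = -5 * 620 mod 1009 = 936

Answer: 936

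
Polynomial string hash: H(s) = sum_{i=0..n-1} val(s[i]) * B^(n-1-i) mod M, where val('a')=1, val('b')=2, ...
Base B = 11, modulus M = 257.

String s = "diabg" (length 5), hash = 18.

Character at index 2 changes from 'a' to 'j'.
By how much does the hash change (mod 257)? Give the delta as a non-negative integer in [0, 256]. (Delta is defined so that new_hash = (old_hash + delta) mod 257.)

Delta formula: (val(new) - val(old)) * B^(n-1-k) mod M
  val('j') - val('a') = 10 - 1 = 9
  B^(n-1-k) = 11^2 mod 257 = 121
  Delta = 9 * 121 mod 257 = 61

Answer: 61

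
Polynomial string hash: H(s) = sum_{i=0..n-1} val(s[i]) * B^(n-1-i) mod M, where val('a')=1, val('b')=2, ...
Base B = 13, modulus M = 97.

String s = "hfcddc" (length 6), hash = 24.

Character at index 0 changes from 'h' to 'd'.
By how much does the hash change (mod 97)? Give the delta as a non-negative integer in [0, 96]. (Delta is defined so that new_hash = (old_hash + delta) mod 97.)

Delta formula: (val(new) - val(old)) * B^(n-1-k) mod M
  val('d') - val('h') = 4 - 8 = -4
  B^(n-1-k) = 13^5 mod 97 = 74
  Delta = -4 * 74 mod 97 = 92

Answer: 92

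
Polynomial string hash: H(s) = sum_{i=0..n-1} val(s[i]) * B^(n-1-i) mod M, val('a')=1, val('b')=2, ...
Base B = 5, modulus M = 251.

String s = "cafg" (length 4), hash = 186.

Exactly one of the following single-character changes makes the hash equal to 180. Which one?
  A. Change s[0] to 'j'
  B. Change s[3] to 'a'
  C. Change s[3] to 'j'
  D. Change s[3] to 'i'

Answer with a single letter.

Option A: s[0]='c'->'j', delta=(10-3)*5^3 mod 251 = 122, hash=186+122 mod 251 = 57
Option B: s[3]='g'->'a', delta=(1-7)*5^0 mod 251 = 245, hash=186+245 mod 251 = 180 <-- target
Option C: s[3]='g'->'j', delta=(10-7)*5^0 mod 251 = 3, hash=186+3 mod 251 = 189
Option D: s[3]='g'->'i', delta=(9-7)*5^0 mod 251 = 2, hash=186+2 mod 251 = 188

Answer: B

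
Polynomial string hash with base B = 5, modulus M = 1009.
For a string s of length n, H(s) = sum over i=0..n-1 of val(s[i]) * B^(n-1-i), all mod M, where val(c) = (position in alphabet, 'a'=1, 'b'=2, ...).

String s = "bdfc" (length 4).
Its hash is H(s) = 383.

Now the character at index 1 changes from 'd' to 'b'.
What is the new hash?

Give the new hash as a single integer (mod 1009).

Answer: 333

Derivation:
val('d') = 4, val('b') = 2
Position k = 1, exponent = n-1-k = 2
B^2 mod M = 5^2 mod 1009 = 25
Delta = (2 - 4) * 25 mod 1009 = 959
New hash = (383 + 959) mod 1009 = 333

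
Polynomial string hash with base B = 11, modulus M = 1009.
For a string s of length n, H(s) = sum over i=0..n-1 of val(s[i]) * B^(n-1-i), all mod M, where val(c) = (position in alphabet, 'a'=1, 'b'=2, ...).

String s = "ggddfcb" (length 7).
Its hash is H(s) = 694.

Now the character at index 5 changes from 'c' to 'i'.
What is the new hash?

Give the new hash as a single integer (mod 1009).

Answer: 760

Derivation:
val('c') = 3, val('i') = 9
Position k = 5, exponent = n-1-k = 1
B^1 mod M = 11^1 mod 1009 = 11
Delta = (9 - 3) * 11 mod 1009 = 66
New hash = (694 + 66) mod 1009 = 760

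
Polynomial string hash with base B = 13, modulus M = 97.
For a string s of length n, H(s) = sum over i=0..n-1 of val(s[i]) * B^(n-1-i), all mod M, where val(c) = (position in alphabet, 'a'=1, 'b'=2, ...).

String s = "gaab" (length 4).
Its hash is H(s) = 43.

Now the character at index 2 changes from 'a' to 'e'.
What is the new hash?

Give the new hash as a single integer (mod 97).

Answer: 95

Derivation:
val('a') = 1, val('e') = 5
Position k = 2, exponent = n-1-k = 1
B^1 mod M = 13^1 mod 97 = 13
Delta = (5 - 1) * 13 mod 97 = 52
New hash = (43 + 52) mod 97 = 95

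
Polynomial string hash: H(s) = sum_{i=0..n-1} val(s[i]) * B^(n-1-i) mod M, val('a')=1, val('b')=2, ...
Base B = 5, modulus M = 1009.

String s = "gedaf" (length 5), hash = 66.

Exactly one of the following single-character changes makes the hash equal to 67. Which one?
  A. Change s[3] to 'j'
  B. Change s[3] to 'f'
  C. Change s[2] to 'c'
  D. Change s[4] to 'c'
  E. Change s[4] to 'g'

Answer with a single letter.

Answer: E

Derivation:
Option A: s[3]='a'->'j', delta=(10-1)*5^1 mod 1009 = 45, hash=66+45 mod 1009 = 111
Option B: s[3]='a'->'f', delta=(6-1)*5^1 mod 1009 = 25, hash=66+25 mod 1009 = 91
Option C: s[2]='d'->'c', delta=(3-4)*5^2 mod 1009 = 984, hash=66+984 mod 1009 = 41
Option D: s[4]='f'->'c', delta=(3-6)*5^0 mod 1009 = 1006, hash=66+1006 mod 1009 = 63
Option E: s[4]='f'->'g', delta=(7-6)*5^0 mod 1009 = 1, hash=66+1 mod 1009 = 67 <-- target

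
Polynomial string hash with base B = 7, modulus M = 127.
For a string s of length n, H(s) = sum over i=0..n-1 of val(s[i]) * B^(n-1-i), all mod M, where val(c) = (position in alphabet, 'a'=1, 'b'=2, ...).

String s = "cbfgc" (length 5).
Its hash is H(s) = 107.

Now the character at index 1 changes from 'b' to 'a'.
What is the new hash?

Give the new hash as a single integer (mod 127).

Answer: 18

Derivation:
val('b') = 2, val('a') = 1
Position k = 1, exponent = n-1-k = 3
B^3 mod M = 7^3 mod 127 = 89
Delta = (1 - 2) * 89 mod 127 = 38
New hash = (107 + 38) mod 127 = 18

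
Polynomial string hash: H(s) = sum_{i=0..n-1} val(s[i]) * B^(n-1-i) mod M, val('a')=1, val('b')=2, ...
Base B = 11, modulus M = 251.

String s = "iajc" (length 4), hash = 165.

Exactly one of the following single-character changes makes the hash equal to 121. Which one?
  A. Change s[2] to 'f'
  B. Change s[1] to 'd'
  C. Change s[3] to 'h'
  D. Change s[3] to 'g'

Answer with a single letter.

Option A: s[2]='j'->'f', delta=(6-10)*11^1 mod 251 = 207, hash=165+207 mod 251 = 121 <-- target
Option B: s[1]='a'->'d', delta=(4-1)*11^2 mod 251 = 112, hash=165+112 mod 251 = 26
Option C: s[3]='c'->'h', delta=(8-3)*11^0 mod 251 = 5, hash=165+5 mod 251 = 170
Option D: s[3]='c'->'g', delta=(7-3)*11^0 mod 251 = 4, hash=165+4 mod 251 = 169

Answer: A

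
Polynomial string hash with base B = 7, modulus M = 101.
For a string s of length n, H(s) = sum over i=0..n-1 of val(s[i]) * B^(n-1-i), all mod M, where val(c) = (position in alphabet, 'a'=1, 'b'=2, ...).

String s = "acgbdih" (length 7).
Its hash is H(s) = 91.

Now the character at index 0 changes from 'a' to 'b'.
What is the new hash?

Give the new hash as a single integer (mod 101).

val('a') = 1, val('b') = 2
Position k = 0, exponent = n-1-k = 6
B^6 mod M = 7^6 mod 101 = 85
Delta = (2 - 1) * 85 mod 101 = 85
New hash = (91 + 85) mod 101 = 75

Answer: 75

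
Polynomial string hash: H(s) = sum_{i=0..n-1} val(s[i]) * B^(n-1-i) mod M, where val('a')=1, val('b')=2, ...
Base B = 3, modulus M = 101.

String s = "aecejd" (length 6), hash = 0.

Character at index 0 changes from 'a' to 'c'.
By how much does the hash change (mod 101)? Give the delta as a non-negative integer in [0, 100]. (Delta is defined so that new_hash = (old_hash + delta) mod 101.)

Delta formula: (val(new) - val(old)) * B^(n-1-k) mod M
  val('c') - val('a') = 3 - 1 = 2
  B^(n-1-k) = 3^5 mod 101 = 41
  Delta = 2 * 41 mod 101 = 82

Answer: 82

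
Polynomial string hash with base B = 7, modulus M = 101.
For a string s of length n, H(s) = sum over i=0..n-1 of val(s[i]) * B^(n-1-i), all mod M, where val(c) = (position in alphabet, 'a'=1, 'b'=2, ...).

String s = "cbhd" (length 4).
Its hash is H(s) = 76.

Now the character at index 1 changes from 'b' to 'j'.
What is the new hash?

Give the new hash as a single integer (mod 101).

val('b') = 2, val('j') = 10
Position k = 1, exponent = n-1-k = 2
B^2 mod M = 7^2 mod 101 = 49
Delta = (10 - 2) * 49 mod 101 = 89
New hash = (76 + 89) mod 101 = 64

Answer: 64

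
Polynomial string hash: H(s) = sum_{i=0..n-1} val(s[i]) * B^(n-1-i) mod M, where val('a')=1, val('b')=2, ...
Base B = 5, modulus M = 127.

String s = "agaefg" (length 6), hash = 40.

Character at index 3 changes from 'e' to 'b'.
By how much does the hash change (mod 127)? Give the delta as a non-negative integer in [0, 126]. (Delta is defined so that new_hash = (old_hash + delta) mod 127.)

Delta formula: (val(new) - val(old)) * B^(n-1-k) mod M
  val('b') - val('e') = 2 - 5 = -3
  B^(n-1-k) = 5^2 mod 127 = 25
  Delta = -3 * 25 mod 127 = 52

Answer: 52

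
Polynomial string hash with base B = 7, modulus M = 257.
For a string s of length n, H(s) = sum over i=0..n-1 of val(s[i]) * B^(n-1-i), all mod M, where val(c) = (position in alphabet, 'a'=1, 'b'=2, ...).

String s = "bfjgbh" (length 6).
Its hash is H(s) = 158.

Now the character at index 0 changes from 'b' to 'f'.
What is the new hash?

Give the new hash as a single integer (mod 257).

Answer: 52

Derivation:
val('b') = 2, val('f') = 6
Position k = 0, exponent = n-1-k = 5
B^5 mod M = 7^5 mod 257 = 102
Delta = (6 - 2) * 102 mod 257 = 151
New hash = (158 + 151) mod 257 = 52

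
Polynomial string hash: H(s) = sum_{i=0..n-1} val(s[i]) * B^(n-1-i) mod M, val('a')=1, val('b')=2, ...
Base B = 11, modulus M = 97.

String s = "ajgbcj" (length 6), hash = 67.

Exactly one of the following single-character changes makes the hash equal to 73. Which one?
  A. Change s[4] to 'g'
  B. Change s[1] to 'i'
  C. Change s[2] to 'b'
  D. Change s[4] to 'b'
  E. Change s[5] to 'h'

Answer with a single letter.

Answer: B

Derivation:
Option A: s[4]='c'->'g', delta=(7-3)*11^1 mod 97 = 44, hash=67+44 mod 97 = 14
Option B: s[1]='j'->'i', delta=(9-10)*11^4 mod 97 = 6, hash=67+6 mod 97 = 73 <-- target
Option C: s[2]='g'->'b', delta=(2-7)*11^3 mod 97 = 38, hash=67+38 mod 97 = 8
Option D: s[4]='c'->'b', delta=(2-3)*11^1 mod 97 = 86, hash=67+86 mod 97 = 56
Option E: s[5]='j'->'h', delta=(8-10)*11^0 mod 97 = 95, hash=67+95 mod 97 = 65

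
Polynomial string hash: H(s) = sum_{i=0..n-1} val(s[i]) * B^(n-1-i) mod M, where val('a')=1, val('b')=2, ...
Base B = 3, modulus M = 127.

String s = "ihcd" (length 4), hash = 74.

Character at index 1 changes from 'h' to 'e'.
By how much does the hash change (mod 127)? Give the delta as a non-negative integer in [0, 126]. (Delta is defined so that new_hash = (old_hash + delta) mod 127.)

Delta formula: (val(new) - val(old)) * B^(n-1-k) mod M
  val('e') - val('h') = 5 - 8 = -3
  B^(n-1-k) = 3^2 mod 127 = 9
  Delta = -3 * 9 mod 127 = 100

Answer: 100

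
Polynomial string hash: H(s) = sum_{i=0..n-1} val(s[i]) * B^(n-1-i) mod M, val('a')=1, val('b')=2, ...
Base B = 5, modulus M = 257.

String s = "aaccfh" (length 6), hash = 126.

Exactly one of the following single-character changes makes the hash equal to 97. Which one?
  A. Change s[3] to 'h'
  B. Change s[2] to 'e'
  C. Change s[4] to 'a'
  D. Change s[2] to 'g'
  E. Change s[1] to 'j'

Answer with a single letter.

Option A: s[3]='c'->'h', delta=(8-3)*5^2 mod 257 = 125, hash=126+125 mod 257 = 251
Option B: s[2]='c'->'e', delta=(5-3)*5^3 mod 257 = 250, hash=126+250 mod 257 = 119
Option C: s[4]='f'->'a', delta=(1-6)*5^1 mod 257 = 232, hash=126+232 mod 257 = 101
Option D: s[2]='c'->'g', delta=(7-3)*5^3 mod 257 = 243, hash=126+243 mod 257 = 112
Option E: s[1]='a'->'j', delta=(10-1)*5^4 mod 257 = 228, hash=126+228 mod 257 = 97 <-- target

Answer: E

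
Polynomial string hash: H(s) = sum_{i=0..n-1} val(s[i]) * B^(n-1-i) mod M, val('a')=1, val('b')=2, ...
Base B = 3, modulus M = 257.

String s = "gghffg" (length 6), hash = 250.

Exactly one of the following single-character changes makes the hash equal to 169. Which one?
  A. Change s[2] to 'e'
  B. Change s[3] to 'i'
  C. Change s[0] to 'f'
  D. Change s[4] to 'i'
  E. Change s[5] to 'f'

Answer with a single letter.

Answer: A

Derivation:
Option A: s[2]='h'->'e', delta=(5-8)*3^3 mod 257 = 176, hash=250+176 mod 257 = 169 <-- target
Option B: s[3]='f'->'i', delta=(9-6)*3^2 mod 257 = 27, hash=250+27 mod 257 = 20
Option C: s[0]='g'->'f', delta=(6-7)*3^5 mod 257 = 14, hash=250+14 mod 257 = 7
Option D: s[4]='f'->'i', delta=(9-6)*3^1 mod 257 = 9, hash=250+9 mod 257 = 2
Option E: s[5]='g'->'f', delta=(6-7)*3^0 mod 257 = 256, hash=250+256 mod 257 = 249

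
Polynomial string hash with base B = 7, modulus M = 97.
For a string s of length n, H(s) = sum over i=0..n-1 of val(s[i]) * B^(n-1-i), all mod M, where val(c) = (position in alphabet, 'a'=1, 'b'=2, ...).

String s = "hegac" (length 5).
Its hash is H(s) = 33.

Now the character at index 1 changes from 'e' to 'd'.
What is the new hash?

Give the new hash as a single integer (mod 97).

Answer: 78

Derivation:
val('e') = 5, val('d') = 4
Position k = 1, exponent = n-1-k = 3
B^3 mod M = 7^3 mod 97 = 52
Delta = (4 - 5) * 52 mod 97 = 45
New hash = (33 + 45) mod 97 = 78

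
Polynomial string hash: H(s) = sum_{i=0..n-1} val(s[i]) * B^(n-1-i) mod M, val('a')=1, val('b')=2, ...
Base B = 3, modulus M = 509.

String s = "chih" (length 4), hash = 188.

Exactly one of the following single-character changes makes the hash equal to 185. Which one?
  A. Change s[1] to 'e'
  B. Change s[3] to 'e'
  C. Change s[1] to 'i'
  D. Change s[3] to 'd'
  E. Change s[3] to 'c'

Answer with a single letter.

Answer: B

Derivation:
Option A: s[1]='h'->'e', delta=(5-8)*3^2 mod 509 = 482, hash=188+482 mod 509 = 161
Option B: s[3]='h'->'e', delta=(5-8)*3^0 mod 509 = 506, hash=188+506 mod 509 = 185 <-- target
Option C: s[1]='h'->'i', delta=(9-8)*3^2 mod 509 = 9, hash=188+9 mod 509 = 197
Option D: s[3]='h'->'d', delta=(4-8)*3^0 mod 509 = 505, hash=188+505 mod 509 = 184
Option E: s[3]='h'->'c', delta=(3-8)*3^0 mod 509 = 504, hash=188+504 mod 509 = 183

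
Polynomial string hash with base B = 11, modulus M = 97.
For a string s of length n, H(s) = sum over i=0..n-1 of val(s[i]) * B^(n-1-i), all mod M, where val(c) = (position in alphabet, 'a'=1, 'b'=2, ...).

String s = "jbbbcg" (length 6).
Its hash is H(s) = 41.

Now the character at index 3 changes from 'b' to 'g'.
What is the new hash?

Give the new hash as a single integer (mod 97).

val('b') = 2, val('g') = 7
Position k = 3, exponent = n-1-k = 2
B^2 mod M = 11^2 mod 97 = 24
Delta = (7 - 2) * 24 mod 97 = 23
New hash = (41 + 23) mod 97 = 64

Answer: 64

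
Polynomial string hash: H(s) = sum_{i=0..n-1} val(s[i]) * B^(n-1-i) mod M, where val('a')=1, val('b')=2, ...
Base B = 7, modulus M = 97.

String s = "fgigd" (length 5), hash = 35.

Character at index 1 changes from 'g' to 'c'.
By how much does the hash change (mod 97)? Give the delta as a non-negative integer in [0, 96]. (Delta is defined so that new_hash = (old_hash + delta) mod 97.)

Delta formula: (val(new) - val(old)) * B^(n-1-k) mod M
  val('c') - val('g') = 3 - 7 = -4
  B^(n-1-k) = 7^3 mod 97 = 52
  Delta = -4 * 52 mod 97 = 83

Answer: 83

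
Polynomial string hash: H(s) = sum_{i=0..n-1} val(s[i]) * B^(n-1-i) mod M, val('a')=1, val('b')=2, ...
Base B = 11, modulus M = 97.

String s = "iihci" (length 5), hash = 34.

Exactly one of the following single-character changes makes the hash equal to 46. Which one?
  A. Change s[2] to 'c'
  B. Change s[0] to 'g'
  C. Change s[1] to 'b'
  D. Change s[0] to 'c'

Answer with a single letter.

Option A: s[2]='h'->'c', delta=(3-8)*11^2 mod 97 = 74, hash=34+74 mod 97 = 11
Option B: s[0]='i'->'g', delta=(7-9)*11^4 mod 97 = 12, hash=34+12 mod 97 = 46 <-- target
Option C: s[1]='i'->'b', delta=(2-9)*11^3 mod 97 = 92, hash=34+92 mod 97 = 29
Option D: s[0]='i'->'c', delta=(3-9)*11^4 mod 97 = 36, hash=34+36 mod 97 = 70

Answer: B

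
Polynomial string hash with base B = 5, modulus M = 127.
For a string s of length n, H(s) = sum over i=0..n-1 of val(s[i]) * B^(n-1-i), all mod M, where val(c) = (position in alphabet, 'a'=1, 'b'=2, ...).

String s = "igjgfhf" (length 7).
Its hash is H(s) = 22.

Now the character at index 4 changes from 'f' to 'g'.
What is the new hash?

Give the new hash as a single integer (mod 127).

val('f') = 6, val('g') = 7
Position k = 4, exponent = n-1-k = 2
B^2 mod M = 5^2 mod 127 = 25
Delta = (7 - 6) * 25 mod 127 = 25
New hash = (22 + 25) mod 127 = 47

Answer: 47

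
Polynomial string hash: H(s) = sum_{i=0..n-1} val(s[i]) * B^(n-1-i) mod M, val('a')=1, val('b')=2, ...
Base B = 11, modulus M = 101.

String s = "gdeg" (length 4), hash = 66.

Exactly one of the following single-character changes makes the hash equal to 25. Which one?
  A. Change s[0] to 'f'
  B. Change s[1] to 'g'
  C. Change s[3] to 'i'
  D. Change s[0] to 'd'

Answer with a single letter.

Option A: s[0]='g'->'f', delta=(6-7)*11^3 mod 101 = 83, hash=66+83 mod 101 = 48
Option B: s[1]='d'->'g', delta=(7-4)*11^2 mod 101 = 60, hash=66+60 mod 101 = 25 <-- target
Option C: s[3]='g'->'i', delta=(9-7)*11^0 mod 101 = 2, hash=66+2 mod 101 = 68
Option D: s[0]='g'->'d', delta=(4-7)*11^3 mod 101 = 47, hash=66+47 mod 101 = 12

Answer: B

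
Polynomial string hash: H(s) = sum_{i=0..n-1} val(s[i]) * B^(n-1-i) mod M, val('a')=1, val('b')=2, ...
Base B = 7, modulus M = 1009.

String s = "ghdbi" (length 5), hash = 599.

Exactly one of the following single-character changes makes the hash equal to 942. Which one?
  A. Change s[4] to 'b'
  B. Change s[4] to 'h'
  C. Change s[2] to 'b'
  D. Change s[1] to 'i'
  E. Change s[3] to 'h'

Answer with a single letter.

Answer: D

Derivation:
Option A: s[4]='i'->'b', delta=(2-9)*7^0 mod 1009 = 1002, hash=599+1002 mod 1009 = 592
Option B: s[4]='i'->'h', delta=(8-9)*7^0 mod 1009 = 1008, hash=599+1008 mod 1009 = 598
Option C: s[2]='d'->'b', delta=(2-4)*7^2 mod 1009 = 911, hash=599+911 mod 1009 = 501
Option D: s[1]='h'->'i', delta=(9-8)*7^3 mod 1009 = 343, hash=599+343 mod 1009 = 942 <-- target
Option E: s[3]='b'->'h', delta=(8-2)*7^1 mod 1009 = 42, hash=599+42 mod 1009 = 641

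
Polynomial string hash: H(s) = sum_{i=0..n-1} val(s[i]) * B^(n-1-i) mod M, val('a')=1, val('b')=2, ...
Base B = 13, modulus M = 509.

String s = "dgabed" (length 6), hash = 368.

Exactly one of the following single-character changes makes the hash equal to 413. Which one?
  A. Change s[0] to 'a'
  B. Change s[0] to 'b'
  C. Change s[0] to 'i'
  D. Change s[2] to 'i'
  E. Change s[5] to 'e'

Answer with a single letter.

Option A: s[0]='d'->'a', delta=(1-4)*13^5 mod 509 = 322, hash=368+322 mod 509 = 181
Option B: s[0]='d'->'b', delta=(2-4)*13^5 mod 509 = 45, hash=368+45 mod 509 = 413 <-- target
Option C: s[0]='d'->'i', delta=(9-4)*13^5 mod 509 = 142, hash=368+142 mod 509 = 1
Option D: s[2]='a'->'i', delta=(9-1)*13^3 mod 509 = 270, hash=368+270 mod 509 = 129
Option E: s[5]='d'->'e', delta=(5-4)*13^0 mod 509 = 1, hash=368+1 mod 509 = 369

Answer: B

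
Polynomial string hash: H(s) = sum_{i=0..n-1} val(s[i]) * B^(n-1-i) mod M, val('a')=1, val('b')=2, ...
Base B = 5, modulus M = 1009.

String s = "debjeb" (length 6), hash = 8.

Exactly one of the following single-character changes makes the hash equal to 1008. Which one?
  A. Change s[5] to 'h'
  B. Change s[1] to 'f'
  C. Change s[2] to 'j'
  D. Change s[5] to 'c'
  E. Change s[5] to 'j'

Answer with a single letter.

Option A: s[5]='b'->'h', delta=(8-2)*5^0 mod 1009 = 6, hash=8+6 mod 1009 = 14
Option B: s[1]='e'->'f', delta=(6-5)*5^4 mod 1009 = 625, hash=8+625 mod 1009 = 633
Option C: s[2]='b'->'j', delta=(10-2)*5^3 mod 1009 = 1000, hash=8+1000 mod 1009 = 1008 <-- target
Option D: s[5]='b'->'c', delta=(3-2)*5^0 mod 1009 = 1, hash=8+1 mod 1009 = 9
Option E: s[5]='b'->'j', delta=(10-2)*5^0 mod 1009 = 8, hash=8+8 mod 1009 = 16

Answer: C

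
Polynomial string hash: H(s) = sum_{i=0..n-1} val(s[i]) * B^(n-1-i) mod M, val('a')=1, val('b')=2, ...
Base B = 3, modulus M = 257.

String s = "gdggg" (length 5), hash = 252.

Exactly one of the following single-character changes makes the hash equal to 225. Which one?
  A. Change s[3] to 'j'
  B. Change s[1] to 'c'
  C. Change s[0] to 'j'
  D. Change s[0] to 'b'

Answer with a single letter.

Answer: B

Derivation:
Option A: s[3]='g'->'j', delta=(10-7)*3^1 mod 257 = 9, hash=252+9 mod 257 = 4
Option B: s[1]='d'->'c', delta=(3-4)*3^3 mod 257 = 230, hash=252+230 mod 257 = 225 <-- target
Option C: s[0]='g'->'j', delta=(10-7)*3^4 mod 257 = 243, hash=252+243 mod 257 = 238
Option D: s[0]='g'->'b', delta=(2-7)*3^4 mod 257 = 109, hash=252+109 mod 257 = 104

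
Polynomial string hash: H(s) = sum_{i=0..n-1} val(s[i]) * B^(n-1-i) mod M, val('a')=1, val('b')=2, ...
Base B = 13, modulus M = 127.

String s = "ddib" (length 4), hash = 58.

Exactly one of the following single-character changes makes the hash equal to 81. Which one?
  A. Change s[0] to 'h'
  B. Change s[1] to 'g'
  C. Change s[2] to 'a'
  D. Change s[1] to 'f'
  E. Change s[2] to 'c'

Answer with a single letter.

Option A: s[0]='d'->'h', delta=(8-4)*13^3 mod 127 = 25, hash=58+25 mod 127 = 83
Option B: s[1]='d'->'g', delta=(7-4)*13^2 mod 127 = 126, hash=58+126 mod 127 = 57
Option C: s[2]='i'->'a', delta=(1-9)*13^1 mod 127 = 23, hash=58+23 mod 127 = 81 <-- target
Option D: s[1]='d'->'f', delta=(6-4)*13^2 mod 127 = 84, hash=58+84 mod 127 = 15
Option E: s[2]='i'->'c', delta=(3-9)*13^1 mod 127 = 49, hash=58+49 mod 127 = 107

Answer: C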